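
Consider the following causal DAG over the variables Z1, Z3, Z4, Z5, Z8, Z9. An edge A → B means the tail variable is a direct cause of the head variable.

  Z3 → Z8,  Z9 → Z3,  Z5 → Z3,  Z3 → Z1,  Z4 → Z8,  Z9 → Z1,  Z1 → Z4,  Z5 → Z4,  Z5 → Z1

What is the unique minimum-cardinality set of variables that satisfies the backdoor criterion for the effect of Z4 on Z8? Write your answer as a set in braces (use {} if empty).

Variables eligible for adjustment (non-descendants of Z4, excluding Z4 and Z8): {Z1, Z3, Z5, Z9}.
Backdoor paths from Z4 to Z8:
  P1: Z4 <- Z5 -> Z3 -> Z8
  P2: Z4 <- Z5 -> Z1 <- Z9 -> Z3 -> Z8
  P3: Z4 <- Z5 -> Z1 <- Z3 -> Z8
  P4: Z4 <- Z1 <- Z5 -> Z3 -> Z8
  P5: Z4 <- Z1 <- Z9 -> Z3 -> Z8
  P6: Z4 <- Z1 <- Z3 -> Z8
The empty set is not sufficient: P1 (Z4 <- Z5 -> Z3 -> Z8) has no collider blocking it and no conditioned non-collider, so it is open.
Try {Z3}:
  P1: blocked at chain node Z3 ∈ conditioning set.
  P2: blocked at collider Z1 (neither it nor any descendant is in the conditioning set).
  P3: blocked at collider Z1 (neither it nor any descendant is in the conditioning set).
  P4: blocked at chain node Z3 ∈ conditioning set.
  P5: blocked at chain node Z3 ∈ conditioning set.
  P6: blocked at fork node Z3 ∈ conditioning set.
{Z3} contains no descendant of Z4 and blocks every backdoor path.
No other singleton works — e.g. {Z5} leaves P5 open — so {Z3} is the unique smallest valid adjustment set.

{Z3}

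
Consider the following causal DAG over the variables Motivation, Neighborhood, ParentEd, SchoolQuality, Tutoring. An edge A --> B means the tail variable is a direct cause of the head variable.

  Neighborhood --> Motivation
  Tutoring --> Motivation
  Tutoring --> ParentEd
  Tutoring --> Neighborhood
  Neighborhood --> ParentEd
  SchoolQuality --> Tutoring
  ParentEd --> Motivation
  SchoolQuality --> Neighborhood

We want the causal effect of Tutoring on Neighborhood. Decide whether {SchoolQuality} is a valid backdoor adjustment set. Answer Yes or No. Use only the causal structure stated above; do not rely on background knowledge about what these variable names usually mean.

Yes

Backdoor paths from Tutoring to Neighborhood (paths whose first edge points into Tutoring):
  P1: Tutoring <- SchoolQuality -> Neighborhood
Condition 1 (no descendant of Tutoring in the set): holds — descendants of Tutoring are {Motivation, Neighborhood, ParentEd}; none are in {SchoolQuality}.
Condition 2 (every backdoor path blocked by {SchoolQuality}):
  P1: blocked at fork node SchoolQuality ∈ conditioning set.
{SchoolQuality} satisfies the backdoor criterion.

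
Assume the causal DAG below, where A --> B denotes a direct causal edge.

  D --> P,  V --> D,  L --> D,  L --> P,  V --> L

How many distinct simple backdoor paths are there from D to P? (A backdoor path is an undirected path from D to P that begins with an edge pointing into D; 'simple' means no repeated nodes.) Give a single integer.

2

A backdoor path from D to P is any simple undirected path whose first edge points into D (i.e. leaves D via a parent).
Parents of D: {L, V}.
Enumerating:
  P1: D <- V -> L -> P
  P2: D <- L -> P
That exhausts the simple backdoor paths. Count: 2.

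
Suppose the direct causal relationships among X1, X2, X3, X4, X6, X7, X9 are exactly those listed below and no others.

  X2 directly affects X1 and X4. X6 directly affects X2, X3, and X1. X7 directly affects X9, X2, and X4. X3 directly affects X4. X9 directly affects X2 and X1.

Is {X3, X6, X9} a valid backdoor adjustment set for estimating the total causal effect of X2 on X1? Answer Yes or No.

Yes

Backdoor paths from X2 to X1 (paths whose first edge points into X2):
  P1: X2 <- X6 -> X3 -> X4 <- X7 -> X9 -> X1
  P2: X2 <- X6 -> X1
  P3: X2 <- X7 -> X9 -> X1
  P4: X2 <- X7 -> X4 <- X3 <- X6 -> X1
  P5: X2 <- X9 <- X7 -> X4 <- X3 <- X6 -> X1
  P6: X2 <- X9 -> X1
Condition 1 (no descendant of X2 in the set): holds — descendants of X2 are {X1, X4}; none are in {X3, X6, X9}.
Condition 2 (every backdoor path blocked by {X3, X6, X9}):
  P1: blocked at fork node X6 ∈ conditioning set.
  P2: blocked at fork node X6 ∈ conditioning set.
  P3: blocked at chain node X9 ∈ conditioning set.
  P4: blocked at collider X4 (neither it nor any descendant is in the conditioning set).
  P5: blocked at chain node X9 ∈ conditioning set.
  P6: blocked at fork node X9 ∈ conditioning set.
{X3, X6, X9} satisfies the backdoor criterion.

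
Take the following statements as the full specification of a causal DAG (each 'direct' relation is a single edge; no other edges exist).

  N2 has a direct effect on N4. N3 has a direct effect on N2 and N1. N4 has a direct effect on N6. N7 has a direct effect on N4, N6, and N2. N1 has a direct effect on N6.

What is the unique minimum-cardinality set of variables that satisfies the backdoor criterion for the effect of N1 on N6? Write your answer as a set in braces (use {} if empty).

Variables eligible for adjustment (non-descendants of N1, excluding N1 and N6): {N2, N3, N4, N7}.
Backdoor paths from N1 to N6:
  P1: N1 <- N3 -> N2 <- N7 -> N4 -> N6
  P2: N1 <- N3 -> N2 <- N7 -> N6
  P3: N1 <- N3 -> N2 -> N4 <- N7 -> N6
  P4: N1 <- N3 -> N2 -> N4 -> N6
The empty set is not sufficient: P4 (N1 <- N3 -> N2 -> N4 -> N6) has no collider blocking it and no conditioned non-collider, so it is open.
Try {N3}:
  P1: blocked at fork node N3 ∈ conditioning set.
  P2: blocked at fork node N3 ∈ conditioning set.
  P3: blocked at fork node N3 ∈ conditioning set.
  P4: blocked at fork node N3 ∈ conditioning set.
{N3} contains no descendant of N1 and blocks every backdoor path.
No other singleton works — e.g. {N7} leaves P4 open — so {N3} is the unique smallest valid adjustment set.

{N3}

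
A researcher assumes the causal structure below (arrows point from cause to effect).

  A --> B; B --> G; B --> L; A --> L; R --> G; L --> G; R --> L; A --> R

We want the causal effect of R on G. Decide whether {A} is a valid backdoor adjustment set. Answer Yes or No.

Yes

Backdoor paths from R to G (paths whose first edge points into R):
  P1: R <- A -> B -> L -> G
  P2: R <- A -> B -> G
  P3: R <- A -> L <- B -> G
  P4: R <- A -> L -> G
Condition 1 (no descendant of R in the set): holds — descendants of R are {G, L}; none are in {A}.
Condition 2 (every backdoor path blocked by {A}):
  P1: blocked at fork node A ∈ conditioning set.
  P2: blocked at fork node A ∈ conditioning set.
  P3: blocked at fork node A ∈ conditioning set.
  P4: blocked at fork node A ∈ conditioning set.
{A} satisfies the backdoor criterion.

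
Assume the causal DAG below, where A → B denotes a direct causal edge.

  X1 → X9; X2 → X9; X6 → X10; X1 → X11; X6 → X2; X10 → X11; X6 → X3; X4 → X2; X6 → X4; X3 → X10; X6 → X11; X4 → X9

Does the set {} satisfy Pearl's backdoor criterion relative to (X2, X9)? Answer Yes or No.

No

Backdoor paths from X2 to X9 (paths whose first edge points into X2):
  P1: X2 <- X6 -> X4 -> X9
  P2: X2 <- X6 -> X3 -> X10 -> X11 <- X1 -> X9
  P3: X2 <- X6 -> X10 -> X11 <- X1 -> X9
  P4: X2 <- X6 -> X11 <- X1 -> X9
  P5: X2 <- X4 <- X6 -> X3 -> X10 -> X11 <- X1 -> X9
  P6: X2 <- X4 <- X6 -> X10 -> X11 <- X1 -> X9
  P7: X2 <- X4 <- X6 -> X11 <- X1 -> X9
  P8: X2 <- X4 -> X9
Condition 1 (no descendant of X2 in the set): holds — descendants of X2 are {X9}; none are in {}.
Condition 2 (every backdoor path blocked by {}):
  P1: open — no interior node is in the conditioning set.
  P2: blocked at collider X11 (neither it nor any descendant is in the conditioning set).
  P3: blocked at collider X11 (neither it nor any descendant is in the conditioning set).
  P4: blocked at collider X11 (neither it nor any descendant is in the conditioning set).
  P5: blocked at collider X11 (neither it nor any descendant is in the conditioning set).
  P6: blocked at collider X11 (neither it nor any descendant is in the conditioning set).
  P7: blocked at collider X11 (neither it nor any descendant is in the conditioning set).
  P8: open — no interior node is in the conditioning set.
{} does not satisfy the backdoor criterion.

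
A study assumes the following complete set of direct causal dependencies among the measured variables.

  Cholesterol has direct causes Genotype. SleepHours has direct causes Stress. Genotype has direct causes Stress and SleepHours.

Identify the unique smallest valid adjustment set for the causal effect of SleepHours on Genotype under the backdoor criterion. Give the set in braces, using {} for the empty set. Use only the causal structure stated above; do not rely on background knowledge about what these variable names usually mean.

{Stress}

Variables eligible for adjustment (non-descendants of SleepHours, excluding SleepHours and Genotype): {Stress}.
Backdoor paths from SleepHours to Genotype:
  P1: SleepHours <- Stress -> Genotype
The empty set is not sufficient: P1 (SleepHours <- Stress -> Genotype) has no collider blocking it and no conditioned non-collider, so it is open.
Try {Stress}:
  P1: blocked at fork node Stress ∈ conditioning set.
{Stress} contains no descendant of SleepHours and blocks every backdoor path.
{Stress} is the unique smallest valid adjustment set.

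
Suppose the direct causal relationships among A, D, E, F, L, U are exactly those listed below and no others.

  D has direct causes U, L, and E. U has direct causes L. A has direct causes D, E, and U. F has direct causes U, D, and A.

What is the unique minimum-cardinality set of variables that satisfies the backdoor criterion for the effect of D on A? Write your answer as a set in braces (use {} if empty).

{E, U}

Variables eligible for adjustment (non-descendants of D, excluding D and A): {E, L, U}.
Backdoor paths from D to A:
  P1: D <- L -> U -> A
  P2: D <- L -> U -> F <- A
  P3: D <- E -> A
  P4: D <- U -> A
  P5: D <- U -> F <- A
The empty set is not sufficient: P1 (D <- L -> U -> A) has no collider blocking it and no conditioned non-collider, so it is open.
Try {E, U}:
  P1: blocked at chain node U ∈ conditioning set.
  P2: blocked at chain node U ∈ conditioning set.
  P3: blocked at fork node E ∈ conditioning set.
  P4: blocked at fork node U ∈ conditioning set.
  P5: blocked at fork node U ∈ conditioning set.
{E, U} contains no descendant of D and blocks every backdoor path.
Every element of {E, U} is needed (dropping E leaves P3 open; dropping U leaves P1 open), so no proper subset is valid.
Among all size-2 subsets of the eligible variables, only {E, U} blocks every backdoor path, so it is the unique smallest valid adjustment set.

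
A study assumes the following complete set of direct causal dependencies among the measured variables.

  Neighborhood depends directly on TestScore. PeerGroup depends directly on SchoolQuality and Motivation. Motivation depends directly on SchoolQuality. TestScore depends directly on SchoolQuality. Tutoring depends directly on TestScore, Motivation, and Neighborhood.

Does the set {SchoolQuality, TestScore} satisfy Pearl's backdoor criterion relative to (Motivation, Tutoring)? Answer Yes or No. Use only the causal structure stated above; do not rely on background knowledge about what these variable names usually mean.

Yes

Backdoor paths from Motivation to Tutoring (paths whose first edge points into Motivation):
  P1: Motivation <- SchoolQuality -> TestScore -> Neighborhood -> Tutoring
  P2: Motivation <- SchoolQuality -> TestScore -> Tutoring
Condition 1 (no descendant of Motivation in the set): holds — descendants of Motivation are {PeerGroup, Tutoring}; none are in {SchoolQuality, TestScore}.
Condition 2 (every backdoor path blocked by {SchoolQuality, TestScore}):
  P1: blocked at fork node SchoolQuality ∈ conditioning set.
  P2: blocked at fork node SchoolQuality ∈ conditioning set.
{SchoolQuality, TestScore} satisfies the backdoor criterion.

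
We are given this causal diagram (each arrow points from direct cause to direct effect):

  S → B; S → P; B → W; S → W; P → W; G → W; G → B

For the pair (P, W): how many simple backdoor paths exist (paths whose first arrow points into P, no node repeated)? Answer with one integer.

3

A backdoor path from P to W is any simple undirected path whose first edge points into P (i.e. leaves P via a parent).
Parents of P: {S}.
Enumerating:
  P1: P <- S -> B <- G -> W
  P2: P <- S -> B -> W
  P3: P <- S -> W
That exhausts the simple backdoor paths. Count: 3.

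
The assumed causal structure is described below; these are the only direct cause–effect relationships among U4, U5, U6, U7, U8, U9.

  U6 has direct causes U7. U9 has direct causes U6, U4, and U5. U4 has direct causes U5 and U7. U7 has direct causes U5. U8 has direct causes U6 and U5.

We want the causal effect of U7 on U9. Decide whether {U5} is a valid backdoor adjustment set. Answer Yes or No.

Backdoor paths from U7 to U9 (paths whose first edge points into U7):
  P1: U7 <- U5 -> U4 -> U9
  P2: U7 <- U5 -> U9
  P3: U7 <- U5 -> U8 <- U6 -> U9
Condition 1 (no descendant of U7 in the set): holds — descendants of U7 are {U4, U6, U8, U9}; none are in {U5}.
Condition 2 (every backdoor path blocked by {U5}):
  P1: blocked at fork node U5 ∈ conditioning set.
  P2: blocked at fork node U5 ∈ conditioning set.
  P3: blocked at fork node U5 ∈ conditioning set.
{U5} satisfies the backdoor criterion.

Yes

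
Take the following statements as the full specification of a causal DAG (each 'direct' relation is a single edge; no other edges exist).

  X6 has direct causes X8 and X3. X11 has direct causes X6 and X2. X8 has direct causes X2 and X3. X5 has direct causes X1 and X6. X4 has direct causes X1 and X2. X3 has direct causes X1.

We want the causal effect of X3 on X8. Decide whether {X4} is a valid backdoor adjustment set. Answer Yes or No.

No

Backdoor paths from X3 to X8 (paths whose first edge points into X3):
  P1: X3 <- X1 -> X5 <- X6 <- X8
  P2: X3 <- X1 -> X5 <- X6 -> X11 <- X2 -> X8
  P3: X3 <- X1 -> X4 <- X2 -> X8
  P4: X3 <- X1 -> X4 <- X2 -> X11 <- X6 <- X8
Condition 1 (no descendant of X3 in the set): holds — descendants of X3 are {X11, X5, X6, X8}; none are in {X4}.
Condition 2 (every backdoor path blocked by {X4}):
  P1: blocked at collider X5 (neither it nor any descendant is in the conditioning set).
  P2: blocked at collider X5 (neither it nor any descendant is in the conditioning set).
  P3: open — collider(s) X4 are conditioned on (or have a conditioned descendant) and no non-collider on the path is in the set.
  P4: blocked at collider X11 (neither it nor any descendant is in the conditioning set).
{X4} does not satisfy the backdoor criterion.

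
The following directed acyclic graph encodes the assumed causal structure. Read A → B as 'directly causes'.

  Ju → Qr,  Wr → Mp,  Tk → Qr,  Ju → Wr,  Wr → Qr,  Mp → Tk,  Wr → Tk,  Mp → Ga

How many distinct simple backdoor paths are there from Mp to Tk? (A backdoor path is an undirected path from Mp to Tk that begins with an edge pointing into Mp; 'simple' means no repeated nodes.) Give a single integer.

3

A backdoor path from Mp to Tk is any simple undirected path whose first edge points into Mp (i.e. leaves Mp via a parent).
Parents of Mp: {Wr}.
Enumerating:
  P1: Mp <- Wr <- Ju -> Qr <- Tk
  P2: Mp <- Wr -> Tk
  P3: Mp <- Wr -> Qr <- Tk
That exhausts the simple backdoor paths. Count: 3.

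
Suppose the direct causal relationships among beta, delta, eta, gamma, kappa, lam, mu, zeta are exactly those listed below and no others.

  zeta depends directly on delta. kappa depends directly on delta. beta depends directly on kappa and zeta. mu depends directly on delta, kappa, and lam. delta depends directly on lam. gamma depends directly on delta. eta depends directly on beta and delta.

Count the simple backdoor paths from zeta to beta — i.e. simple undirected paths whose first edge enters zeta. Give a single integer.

4

A backdoor path from zeta to beta is any simple undirected path whose first edge points into zeta (i.e. leaves zeta via a parent).
Parents of zeta: {delta}.
Enumerating:
  P1: zeta <- delta <- lam -> mu <- kappa -> beta
  P2: zeta <- delta -> kappa -> beta
  P3: zeta <- delta -> eta <- beta
  P4: zeta <- delta -> mu <- kappa -> beta
That exhausts the simple backdoor paths. Count: 4.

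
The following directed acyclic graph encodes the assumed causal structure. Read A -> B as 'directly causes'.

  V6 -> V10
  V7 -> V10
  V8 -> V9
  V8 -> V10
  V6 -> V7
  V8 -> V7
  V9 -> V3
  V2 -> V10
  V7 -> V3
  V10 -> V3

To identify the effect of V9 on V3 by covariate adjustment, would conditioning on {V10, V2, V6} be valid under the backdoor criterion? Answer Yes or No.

No

Backdoor paths from V9 to V3 (paths whose first edge points into V9):
  P1: V9 <- V8 -> V7 <- V6 -> V10 -> V3
  P2: V9 <- V8 -> V7 -> V10 -> V3
  P3: V9 <- V8 -> V7 -> V3
  P4: V9 <- V8 -> V10 <- V6 -> V7 -> V3
  P5: V9 <- V8 -> V10 <- V7 -> V3
  P6: V9 <- V8 -> V10 -> V3
Condition 1 (no descendant of V9 in the set): holds — descendants of V9 are {V3}; none are in {V10, V2, V6}.
Condition 2 (every backdoor path blocked by {V10, V2, V6}):
  P1: blocked at fork node V6 ∈ conditioning set.
  P2: blocked at chain node V10 ∈ conditioning set.
  P3: open — no interior node is in the conditioning set.
  P4: blocked at fork node V6 ∈ conditioning set.
  P5: open — collider(s) V10 are conditioned on (or have a conditioned descendant) and no non-collider on the path is in the set.
  P6: blocked at chain node V10 ∈ conditioning set.
{V10, V2, V6} does not satisfy the backdoor criterion.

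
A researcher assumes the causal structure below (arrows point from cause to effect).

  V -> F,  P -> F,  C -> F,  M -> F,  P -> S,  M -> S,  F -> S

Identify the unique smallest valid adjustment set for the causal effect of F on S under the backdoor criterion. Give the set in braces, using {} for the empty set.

{M, P}

Variables eligible for adjustment (non-descendants of F, excluding F and S): {C, M, P, V}.
Backdoor paths from F to S:
  P1: F <- P -> S
  P2: F <- M -> S
The empty set is not sufficient: P1 (F <- P -> S) has no collider blocking it and no conditioned non-collider, so it is open.
Try {M, P}:
  P1: blocked at fork node P ∈ conditioning set.
  P2: blocked at fork node M ∈ conditioning set.
{M, P} contains no descendant of F and blocks every backdoor path.
Every element of {M, P} is needed (dropping M leaves P2 open; dropping P leaves P1 open), so no proper subset is valid.
Among all size-2 subsets of the eligible variables, only {M, P} blocks every backdoor path, so it is the unique smallest valid adjustment set.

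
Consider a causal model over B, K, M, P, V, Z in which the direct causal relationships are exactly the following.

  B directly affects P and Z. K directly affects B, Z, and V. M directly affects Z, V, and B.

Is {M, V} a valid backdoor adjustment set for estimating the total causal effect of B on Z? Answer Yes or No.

Backdoor paths from B to Z (paths whose first edge points into B):
  P1: B <- M -> Z
  P2: B <- M -> V <- K -> Z
  P3: B <- K -> Z
  P4: B <- K -> V <- M -> Z
Condition 1 (no descendant of B in the set): holds — descendants of B are {P, Z}; none are in {M, V}.
Condition 2 (every backdoor path blocked by {M, V}):
  P1: blocked at fork node M ∈ conditioning set.
  P2: blocked at fork node M ∈ conditioning set.
  P3: open — no interior node is in the conditioning set.
  P4: blocked at fork node M ∈ conditioning set.
{M, V} does not satisfy the backdoor criterion.

No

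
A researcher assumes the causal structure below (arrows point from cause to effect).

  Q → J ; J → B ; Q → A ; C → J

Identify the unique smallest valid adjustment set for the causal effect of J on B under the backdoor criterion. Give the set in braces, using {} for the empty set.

Variables eligible for adjustment (non-descendants of J, excluding J and B): {A, C, Q}.
Backdoor paths from J to B:
  (none)
With no backdoor paths the empty set already satisfies the criterion, and it is trivially minimal.

{}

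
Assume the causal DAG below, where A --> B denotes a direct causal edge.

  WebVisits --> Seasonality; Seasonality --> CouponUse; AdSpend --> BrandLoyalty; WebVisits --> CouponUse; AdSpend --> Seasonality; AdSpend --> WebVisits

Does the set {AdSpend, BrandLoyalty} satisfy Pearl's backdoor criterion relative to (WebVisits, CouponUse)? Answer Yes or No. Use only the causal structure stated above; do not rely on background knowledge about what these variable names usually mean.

Yes

Backdoor paths from WebVisits to CouponUse (paths whose first edge points into WebVisits):
  P1: WebVisits <- AdSpend -> Seasonality -> CouponUse
Condition 1 (no descendant of WebVisits in the set): holds — descendants of WebVisits are {CouponUse, Seasonality}; none are in {AdSpend, BrandLoyalty}.
Condition 2 (every backdoor path blocked by {AdSpend, BrandLoyalty}):
  P1: blocked at fork node AdSpend ∈ conditioning set.
{AdSpend, BrandLoyalty} satisfies the backdoor criterion.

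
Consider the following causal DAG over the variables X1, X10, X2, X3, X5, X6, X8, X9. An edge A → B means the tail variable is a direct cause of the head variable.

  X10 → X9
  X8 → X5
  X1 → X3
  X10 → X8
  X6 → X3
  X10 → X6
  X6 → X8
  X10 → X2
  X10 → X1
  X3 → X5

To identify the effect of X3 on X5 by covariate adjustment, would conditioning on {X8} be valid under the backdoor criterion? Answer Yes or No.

Backdoor paths from X3 to X5 (paths whose first edge points into X3):
  P1: X3 <- X6 <- X10 -> X8 -> X5
  P2: X3 <- X6 -> X8 -> X5
  P3: X3 <- X1 <- X10 -> X6 -> X8 -> X5
  P4: X3 <- X1 <- X10 -> X8 -> X5
Condition 1 (no descendant of X3 in the set): holds — descendants of X3 are {X5}; none are in {X8}.
Condition 2 (every backdoor path blocked by {X8}):
  P1: blocked at chain node X8 ∈ conditioning set.
  P2: blocked at chain node X8 ∈ conditioning set.
  P3: blocked at chain node X8 ∈ conditioning set.
  P4: blocked at chain node X8 ∈ conditioning set.
{X8} satisfies the backdoor criterion.

Yes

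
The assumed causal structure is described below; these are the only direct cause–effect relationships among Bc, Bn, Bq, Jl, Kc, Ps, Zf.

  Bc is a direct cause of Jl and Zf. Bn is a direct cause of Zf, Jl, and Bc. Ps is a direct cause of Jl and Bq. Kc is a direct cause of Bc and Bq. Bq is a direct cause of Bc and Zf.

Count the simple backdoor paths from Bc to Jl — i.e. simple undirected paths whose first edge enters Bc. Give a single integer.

A backdoor path from Bc to Jl is any simple undirected path whose first edge points into Bc (i.e. leaves Bc via a parent).
Parents of Bc: {Bn, Bq, Kc}.
Enumerating:
  P1: Bc <- Bn -> Zf <- Bq <- Ps -> Jl
  P2: Bc <- Bn -> Jl
  P3: Bc <- Kc -> Bq <- Ps -> Jl
  P4: Bc <- Kc -> Bq -> Zf <- Bn -> Jl
  P5: Bc <- Bq <- Ps -> Jl
  P6: Bc <- Bq -> Zf <- Bn -> Jl
That exhausts the simple backdoor paths. Count: 6.

6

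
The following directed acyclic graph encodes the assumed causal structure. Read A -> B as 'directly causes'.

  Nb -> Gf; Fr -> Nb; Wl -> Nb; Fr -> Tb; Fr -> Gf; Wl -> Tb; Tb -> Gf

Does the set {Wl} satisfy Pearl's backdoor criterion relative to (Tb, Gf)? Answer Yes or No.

Backdoor paths from Tb to Gf (paths whose first edge points into Tb):
  P1: Tb <- Fr -> Nb -> Gf
  P2: Tb <- Fr -> Gf
  P3: Tb <- Wl -> Nb <- Fr -> Gf
  P4: Tb <- Wl -> Nb -> Gf
Condition 1 (no descendant of Tb in the set): holds — descendants of Tb are {Gf}; none are in {Wl}.
Condition 2 (every backdoor path blocked by {Wl}):
  P1: open — no interior node is in the conditioning set.
  P2: open — no interior node is in the conditioning set.
  P3: blocked at fork node Wl ∈ conditioning set.
  P4: blocked at fork node Wl ∈ conditioning set.
{Wl} does not satisfy the backdoor criterion.

No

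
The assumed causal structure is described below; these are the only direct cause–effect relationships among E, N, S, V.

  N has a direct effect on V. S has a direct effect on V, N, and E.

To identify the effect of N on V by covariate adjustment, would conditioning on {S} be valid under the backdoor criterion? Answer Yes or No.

Yes

Backdoor paths from N to V (paths whose first edge points into N):
  P1: N <- S -> V
Condition 1 (no descendant of N in the set): holds — descendants of N are {V}; none are in {S}.
Condition 2 (every backdoor path blocked by {S}):
  P1: blocked at fork node S ∈ conditioning set.
{S} satisfies the backdoor criterion.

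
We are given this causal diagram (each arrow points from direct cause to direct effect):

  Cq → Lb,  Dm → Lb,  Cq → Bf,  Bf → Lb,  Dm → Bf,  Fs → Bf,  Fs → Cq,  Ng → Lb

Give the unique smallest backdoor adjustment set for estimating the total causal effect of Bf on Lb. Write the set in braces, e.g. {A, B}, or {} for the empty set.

{Cq, Dm}

Variables eligible for adjustment (non-descendants of Bf, excluding Bf and Lb): {Cq, Dm, Fs, Ng}.
Backdoor paths from Bf to Lb:
  P1: Bf <- Fs -> Cq -> Lb
  P2: Bf <- Cq -> Lb
  P3: Bf <- Dm -> Lb
The empty set is not sufficient: P1 (Bf <- Fs -> Cq -> Lb) has no collider blocking it and no conditioned non-collider, so it is open.
Try {Cq, Dm}:
  P1: blocked at chain node Cq ∈ conditioning set.
  P2: blocked at fork node Cq ∈ conditioning set.
  P3: blocked at fork node Dm ∈ conditioning set.
{Cq, Dm} contains no descendant of Bf and blocks every backdoor path.
Every element of {Cq, Dm} is needed (dropping Cq leaves P1 open; dropping Dm leaves P3 open), so no proper subset is valid.
Among all size-2 subsets of the eligible variables, only {Cq, Dm} blocks every backdoor path, so it is the unique smallest valid adjustment set.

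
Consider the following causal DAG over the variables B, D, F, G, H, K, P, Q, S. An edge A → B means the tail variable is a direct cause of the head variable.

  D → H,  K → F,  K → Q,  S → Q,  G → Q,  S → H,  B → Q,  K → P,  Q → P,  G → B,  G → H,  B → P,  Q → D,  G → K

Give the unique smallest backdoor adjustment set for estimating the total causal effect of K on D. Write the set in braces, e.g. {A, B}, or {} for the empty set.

{G}

Variables eligible for adjustment (non-descendants of K, excluding K and D): {B, G, S}.
Backdoor paths from K to D:
  P1: K <- G -> B -> Q <- S -> H <- D
  P2: K <- G -> B -> Q -> D
  P3: K <- G -> B -> P <- Q <- S -> H <- D
  P4: K <- G -> B -> P <- Q -> D
  P5: K <- G -> Q <- S -> H <- D
  P6: K <- G -> Q -> D
  P7: K <- G -> H <- S -> Q -> D
  P8: K <- G -> H <- D
The empty set is not sufficient: P2 (K <- G -> B -> Q -> D) has no collider blocking it and no conditioned non-collider, so it is open.
Try {G}:
  P1: blocked at fork node G ∈ conditioning set.
  P2: blocked at fork node G ∈ conditioning set.
  P3: blocked at fork node G ∈ conditioning set.
  P4: blocked at fork node G ∈ conditioning set.
  P5: blocked at fork node G ∈ conditioning set.
  P6: blocked at fork node G ∈ conditioning set.
  P7: blocked at fork node G ∈ conditioning set.
  P8: blocked at fork node G ∈ conditioning set.
{G} contains no descendant of K and blocks every backdoor path.
No other singleton works — e.g. {S} leaves P2 open — so {G} is the unique smallest valid adjustment set.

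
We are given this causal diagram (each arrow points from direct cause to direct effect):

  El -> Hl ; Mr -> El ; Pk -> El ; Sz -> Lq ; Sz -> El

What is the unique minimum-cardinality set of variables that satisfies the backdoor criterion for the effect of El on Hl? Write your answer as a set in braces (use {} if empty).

Variables eligible for adjustment (non-descendants of El, excluding El and Hl): {Lq, Mr, Pk, Sz}.
Backdoor paths from El to Hl:
  (none)
With no backdoor paths the empty set already satisfies the criterion, and it is trivially minimal.

{}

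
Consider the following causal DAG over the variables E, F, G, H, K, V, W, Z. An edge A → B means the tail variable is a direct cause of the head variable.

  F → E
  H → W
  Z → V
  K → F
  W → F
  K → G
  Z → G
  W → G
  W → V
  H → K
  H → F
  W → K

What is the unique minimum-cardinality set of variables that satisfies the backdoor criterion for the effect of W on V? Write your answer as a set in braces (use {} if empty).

Variables eligible for adjustment (non-descendants of W, excluding W and V): {H, Z}.
Backdoor paths from W to V:
  P1: W <- H -> K -> G <- Z -> V
  P2: W <- H -> F <- K -> G <- Z -> V
Each backdoor path contains an unconditioned collider, so every path is already blocked with the empty conditioning set:
  P1: blocked at collider G (neither it nor any descendant is in the conditioning set).
  P2: blocked at collider F (neither it nor any descendant is in the conditioning set).
The empty set is therefore the unique smallest valid set.

{}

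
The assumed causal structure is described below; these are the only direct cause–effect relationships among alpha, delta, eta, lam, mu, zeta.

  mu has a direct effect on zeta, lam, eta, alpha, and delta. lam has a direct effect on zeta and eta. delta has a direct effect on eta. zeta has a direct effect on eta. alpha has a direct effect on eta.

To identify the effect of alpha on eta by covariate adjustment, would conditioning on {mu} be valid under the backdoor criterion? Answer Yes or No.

Yes

Backdoor paths from alpha to eta (paths whose first edge points into alpha):
  P1: alpha <- mu -> lam -> zeta -> eta
  P2: alpha <- mu -> lam -> eta
  P3: alpha <- mu -> delta -> eta
  P4: alpha <- mu -> zeta <- lam -> eta
  P5: alpha <- mu -> zeta -> eta
  P6: alpha <- mu -> eta
Condition 1 (no descendant of alpha in the set): holds — descendants of alpha are {eta}; none are in {mu}.
Condition 2 (every backdoor path blocked by {mu}):
  P1: blocked at fork node mu ∈ conditioning set.
  P2: blocked at fork node mu ∈ conditioning set.
  P3: blocked at fork node mu ∈ conditioning set.
  P4: blocked at fork node mu ∈ conditioning set.
  P5: blocked at fork node mu ∈ conditioning set.
  P6: blocked at fork node mu ∈ conditioning set.
{mu} satisfies the backdoor criterion.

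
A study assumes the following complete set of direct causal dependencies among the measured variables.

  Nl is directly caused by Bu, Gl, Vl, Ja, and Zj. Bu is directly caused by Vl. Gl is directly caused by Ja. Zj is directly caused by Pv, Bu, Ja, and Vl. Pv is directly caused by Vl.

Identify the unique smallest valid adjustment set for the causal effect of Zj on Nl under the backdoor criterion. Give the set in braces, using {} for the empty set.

{Bu, Ja, Vl}

Variables eligible for adjustment (non-descendants of Zj, excluding Zj and Nl): {Bu, Gl, Ja, Pv, Vl}.
Backdoor paths from Zj to Nl:
  P1: Zj <- Vl -> Bu -> Nl
  P2: Zj <- Vl -> Nl
  P3: Zj <- Pv <- Vl -> Bu -> Nl
  P4: Zj <- Pv <- Vl -> Nl
  P5: Zj <- Bu <- Vl -> Nl
  P6: Zj <- Bu -> Nl
  P7: Zj <- Ja -> Gl -> Nl
  P8: Zj <- Ja -> Nl
The empty set is not sufficient: P1 (Zj <- Vl -> Bu -> Nl) has no collider blocking it and no conditioned non-collider, so it is open.
Try {Bu, Ja, Vl}:
  P1: blocked at fork node Vl ∈ conditioning set.
  P2: blocked at fork node Vl ∈ conditioning set.
  P3: blocked at fork node Vl ∈ conditioning set.
  P4: blocked at fork node Vl ∈ conditioning set.
  P5: blocked at chain node Bu ∈ conditioning set.
  P6: blocked at fork node Bu ∈ conditioning set.
  P7: blocked at fork node Ja ∈ conditioning set.
  P8: blocked at fork node Ja ∈ conditioning set.
{Bu, Ja, Vl} contains no descendant of Zj and blocks every backdoor path.
Every element of {Bu, Ja, Vl} is needed (dropping Bu leaves P6 open; dropping Ja leaves P7 open; dropping Vl leaves P2 open), so no proper subset is valid.
Among all size-3 subsets of the eligible variables, only {Bu, Ja, Vl} blocks every backdoor path, so it is the unique smallest valid adjustment set.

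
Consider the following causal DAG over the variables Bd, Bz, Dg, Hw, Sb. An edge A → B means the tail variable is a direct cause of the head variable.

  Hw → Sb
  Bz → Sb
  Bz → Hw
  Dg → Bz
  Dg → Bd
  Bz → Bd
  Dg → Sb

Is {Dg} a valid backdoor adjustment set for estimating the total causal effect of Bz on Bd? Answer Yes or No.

Yes

Backdoor paths from Bz to Bd (paths whose first edge points into Bz):
  P1: Bz <- Dg -> Bd
Condition 1 (no descendant of Bz in the set): holds — descendants of Bz are {Bd, Hw, Sb}; none are in {Dg}.
Condition 2 (every backdoor path blocked by {Dg}):
  P1: blocked at fork node Dg ∈ conditioning set.
{Dg} satisfies the backdoor criterion.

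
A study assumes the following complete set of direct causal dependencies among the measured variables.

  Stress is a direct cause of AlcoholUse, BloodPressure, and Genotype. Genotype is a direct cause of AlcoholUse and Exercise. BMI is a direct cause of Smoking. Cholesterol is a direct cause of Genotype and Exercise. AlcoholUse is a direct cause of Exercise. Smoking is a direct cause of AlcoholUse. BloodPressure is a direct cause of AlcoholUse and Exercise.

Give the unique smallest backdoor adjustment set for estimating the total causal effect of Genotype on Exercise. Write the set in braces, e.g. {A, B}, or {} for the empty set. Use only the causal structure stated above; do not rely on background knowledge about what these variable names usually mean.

{Cholesterol, Stress}

Variables eligible for adjustment (non-descendants of Genotype, excluding Genotype and Exercise): {BMI, BloodPressure, Cholesterol, Smoking, Stress}.
Backdoor paths from Genotype to Exercise:
  P1: Genotype <- Stress -> BloodPressure -> AlcoholUse -> Exercise
  P2: Genotype <- Stress -> BloodPressure -> Exercise
  P3: Genotype <- Stress -> AlcoholUse <- BloodPressure -> Exercise
  P4: Genotype <- Stress -> AlcoholUse -> Exercise
  P5: Genotype <- Cholesterol -> Exercise
The empty set is not sufficient: P1 (Genotype <- Stress -> BloodPressure -> AlcoholUse -> Exercise) has no collider blocking it and no conditioned non-collider, so it is open.
Try {Cholesterol, Stress}:
  P1: blocked at fork node Stress ∈ conditioning set.
  P2: blocked at fork node Stress ∈ conditioning set.
  P3: blocked at fork node Stress ∈ conditioning set.
  P4: blocked at fork node Stress ∈ conditioning set.
  P5: blocked at fork node Cholesterol ∈ conditioning set.
{Cholesterol, Stress} contains no descendant of Genotype and blocks every backdoor path.
Every element of {Cholesterol, Stress} is needed (dropping Cholesterol leaves P5 open; dropping Stress leaves P1 open), so no proper subset is valid.
Among all size-2 subsets of the eligible variables, only {Cholesterol, Stress} blocks every backdoor path, so it is the unique smallest valid adjustment set.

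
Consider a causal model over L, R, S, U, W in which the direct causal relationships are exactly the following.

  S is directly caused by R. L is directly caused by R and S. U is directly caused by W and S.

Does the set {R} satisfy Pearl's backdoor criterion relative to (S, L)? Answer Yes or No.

Backdoor paths from S to L (paths whose first edge points into S):
  P1: S <- R -> L
Condition 1 (no descendant of S in the set): holds — descendants of S are {L, U}; none are in {R}.
Condition 2 (every backdoor path blocked by {R}):
  P1: blocked at fork node R ∈ conditioning set.
{R} satisfies the backdoor criterion.

Yes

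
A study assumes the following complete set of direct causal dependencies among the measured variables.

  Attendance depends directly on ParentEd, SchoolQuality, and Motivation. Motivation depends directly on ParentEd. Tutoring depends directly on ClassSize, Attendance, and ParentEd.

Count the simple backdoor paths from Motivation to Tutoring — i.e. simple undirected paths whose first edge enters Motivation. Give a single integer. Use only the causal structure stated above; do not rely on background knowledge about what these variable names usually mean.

A backdoor path from Motivation to Tutoring is any simple undirected path whose first edge points into Motivation (i.e. leaves Motivation via a parent).
Parents of Motivation: {ParentEd}.
Enumerating:
  P1: Motivation <- ParentEd -> Attendance -> Tutoring
  P2: Motivation <- ParentEd -> Tutoring
That exhausts the simple backdoor paths. Count: 2.

2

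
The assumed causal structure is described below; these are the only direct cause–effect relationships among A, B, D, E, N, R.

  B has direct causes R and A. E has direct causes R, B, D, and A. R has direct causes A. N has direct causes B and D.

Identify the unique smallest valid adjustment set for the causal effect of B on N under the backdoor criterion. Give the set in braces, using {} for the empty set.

{}

Variables eligible for adjustment (non-descendants of B, excluding B and N): {A, D, R}.
Backdoor paths from B to N:
  P1: B <- A -> R -> E <- D -> N
  P2: B <- A -> E <- D -> N
  P3: B <- R <- A -> E <- D -> N
  P4: B <- R -> E <- D -> N
Each backdoor path contains an unconditioned collider, so every path is already blocked with the empty conditioning set:
  P1: blocked at collider E (neither it nor any descendant is in the conditioning set).
  P2: blocked at collider E (neither it nor any descendant is in the conditioning set).
  P3: blocked at collider E (neither it nor any descendant is in the conditioning set).
  P4: blocked at collider E (neither it nor any descendant is in the conditioning set).
The empty set is therefore the unique smallest valid set.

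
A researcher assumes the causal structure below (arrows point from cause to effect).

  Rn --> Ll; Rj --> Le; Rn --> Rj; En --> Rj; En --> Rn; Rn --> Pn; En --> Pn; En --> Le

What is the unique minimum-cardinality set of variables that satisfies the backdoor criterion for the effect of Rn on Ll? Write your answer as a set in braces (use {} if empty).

Variables eligible for adjustment (non-descendants of Rn, excluding Rn and Ll): {En}.
Backdoor paths from Rn to Ll:
  (none)
With no backdoor paths the empty set already satisfies the criterion, and it is trivially minimal.

{}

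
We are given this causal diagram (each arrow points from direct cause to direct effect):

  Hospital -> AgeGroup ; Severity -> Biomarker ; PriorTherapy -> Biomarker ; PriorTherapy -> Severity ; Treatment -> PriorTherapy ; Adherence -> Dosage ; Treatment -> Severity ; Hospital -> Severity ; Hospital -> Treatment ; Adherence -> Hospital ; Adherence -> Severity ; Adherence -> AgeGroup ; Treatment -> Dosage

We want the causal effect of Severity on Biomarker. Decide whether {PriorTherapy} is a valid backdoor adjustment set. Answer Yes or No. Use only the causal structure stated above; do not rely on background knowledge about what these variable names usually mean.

Backdoor paths from Severity to Biomarker (paths whose first edge points into Severity):
  P1: Severity <- Adherence -> Hospital -> Treatment -> PriorTherapy -> Biomarker
  P2: Severity <- Adherence -> AgeGroup <- Hospital -> Treatment -> PriorTherapy -> Biomarker
  P3: Severity <- Adherence -> Dosage <- Treatment -> PriorTherapy -> Biomarker
  P4: Severity <- Hospital <- Adherence -> Dosage <- Treatment -> PriorTherapy -> Biomarker
  P5: Severity <- Hospital -> AgeGroup <- Adherence -> Dosage <- Treatment -> PriorTherapy -> Biomarker
  P6: Severity <- Hospital -> Treatment -> PriorTherapy -> Biomarker
  P7: Severity <- Treatment -> PriorTherapy -> Biomarker
  P8: Severity <- PriorTherapy -> Biomarker
Condition 1 (no descendant of Severity in the set): holds — descendants of Severity are {Biomarker}; none are in {PriorTherapy}.
Condition 2 (every backdoor path blocked by {PriorTherapy}):
  P1: blocked at chain node PriorTherapy ∈ conditioning set.
  P2: blocked at collider AgeGroup (neither it nor any descendant is in the conditioning set).
  P3: blocked at collider Dosage (neither it nor any descendant is in the conditioning set).
  P4: blocked at collider Dosage (neither it nor any descendant is in the conditioning set).
  P5: blocked at collider AgeGroup (neither it nor any descendant is in the conditioning set).
  P6: blocked at chain node PriorTherapy ∈ conditioning set.
  P7: blocked at chain node PriorTherapy ∈ conditioning set.
  P8: blocked at fork node PriorTherapy ∈ conditioning set.
{PriorTherapy} satisfies the backdoor criterion.

Yes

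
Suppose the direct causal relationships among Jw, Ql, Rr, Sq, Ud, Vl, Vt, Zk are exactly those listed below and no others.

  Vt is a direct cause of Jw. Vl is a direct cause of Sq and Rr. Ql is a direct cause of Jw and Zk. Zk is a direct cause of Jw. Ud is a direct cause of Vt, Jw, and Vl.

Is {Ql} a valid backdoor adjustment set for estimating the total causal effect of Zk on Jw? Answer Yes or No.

Yes

Backdoor paths from Zk to Jw (paths whose first edge points into Zk):
  P1: Zk <- Ql -> Jw
Condition 1 (no descendant of Zk in the set): holds — descendants of Zk are {Jw}; none are in {Ql}.
Condition 2 (every backdoor path blocked by {Ql}):
  P1: blocked at fork node Ql ∈ conditioning set.
{Ql} satisfies the backdoor criterion.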